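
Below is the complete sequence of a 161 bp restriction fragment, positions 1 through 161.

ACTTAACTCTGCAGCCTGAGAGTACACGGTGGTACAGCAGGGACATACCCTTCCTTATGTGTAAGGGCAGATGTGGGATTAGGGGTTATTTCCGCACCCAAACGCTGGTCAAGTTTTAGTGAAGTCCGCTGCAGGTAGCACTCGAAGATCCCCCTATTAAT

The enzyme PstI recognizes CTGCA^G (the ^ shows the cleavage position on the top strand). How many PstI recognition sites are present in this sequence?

2

CTGCAG occurs starting at positions 9, 129.
PstI cuts at 2 sites.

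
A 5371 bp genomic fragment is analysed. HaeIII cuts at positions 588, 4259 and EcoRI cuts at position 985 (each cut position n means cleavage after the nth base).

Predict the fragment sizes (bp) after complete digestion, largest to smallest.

3274, 1112, 588, 397 bp

Combined cut positions (sorted): 588, 985, 4259.
Linear molecule, 3 cuts → 4 fragments:
  588 − 0 = 588 bp
  985 − 588 = 397 bp
  4259 − 985 = 3274 bp
  5371 − 4259 = 1112 bp
Sorted largest to smallest: 3274, 1112, 588, 397 bp.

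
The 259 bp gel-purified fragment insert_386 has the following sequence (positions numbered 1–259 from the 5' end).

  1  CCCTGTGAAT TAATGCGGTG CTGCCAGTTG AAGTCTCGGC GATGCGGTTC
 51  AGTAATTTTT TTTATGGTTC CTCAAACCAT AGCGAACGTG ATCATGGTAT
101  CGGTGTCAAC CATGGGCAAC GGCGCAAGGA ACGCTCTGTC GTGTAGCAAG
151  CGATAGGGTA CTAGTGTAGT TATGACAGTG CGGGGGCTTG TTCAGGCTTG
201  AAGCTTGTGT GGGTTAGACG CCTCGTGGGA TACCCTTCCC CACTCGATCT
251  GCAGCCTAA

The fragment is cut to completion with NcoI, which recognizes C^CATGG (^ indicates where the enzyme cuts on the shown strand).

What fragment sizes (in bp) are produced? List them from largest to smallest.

The NcoI site (CCATGG) starts at position 110.
NcoI cuts after the first base of each site, so after position 110.
Linear molecule, 1 cut → 2 fragments:
  1–110 → 110 bp
  111–259 → 149 bp
Sorted largest to smallest: 149, 110 bp.

149, 110 bp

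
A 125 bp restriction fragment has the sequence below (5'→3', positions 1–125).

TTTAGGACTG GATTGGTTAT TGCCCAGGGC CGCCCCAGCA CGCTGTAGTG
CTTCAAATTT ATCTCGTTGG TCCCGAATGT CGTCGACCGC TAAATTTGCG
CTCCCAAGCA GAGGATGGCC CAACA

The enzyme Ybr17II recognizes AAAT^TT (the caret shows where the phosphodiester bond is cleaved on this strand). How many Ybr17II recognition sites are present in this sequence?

AAATTT occurs starting at positions 55, 92.
Ybr17II cuts at 2 sites.

2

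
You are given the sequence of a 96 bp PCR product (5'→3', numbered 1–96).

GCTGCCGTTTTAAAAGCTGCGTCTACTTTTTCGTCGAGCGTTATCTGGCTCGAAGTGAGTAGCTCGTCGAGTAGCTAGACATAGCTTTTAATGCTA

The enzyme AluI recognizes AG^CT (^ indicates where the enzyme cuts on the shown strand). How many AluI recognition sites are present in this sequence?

AGCT occurs starting at positions 15, 61, 73, 83.
AluI cuts at 4 sites.

4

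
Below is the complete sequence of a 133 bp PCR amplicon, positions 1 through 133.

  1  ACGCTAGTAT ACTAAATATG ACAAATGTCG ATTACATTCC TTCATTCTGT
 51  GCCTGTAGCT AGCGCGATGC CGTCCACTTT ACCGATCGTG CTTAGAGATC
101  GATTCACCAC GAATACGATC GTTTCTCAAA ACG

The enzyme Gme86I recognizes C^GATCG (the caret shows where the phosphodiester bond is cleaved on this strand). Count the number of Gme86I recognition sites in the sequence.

2

CGATCG occurs starting at positions 83, 116.
Gme86I cuts at 2 sites.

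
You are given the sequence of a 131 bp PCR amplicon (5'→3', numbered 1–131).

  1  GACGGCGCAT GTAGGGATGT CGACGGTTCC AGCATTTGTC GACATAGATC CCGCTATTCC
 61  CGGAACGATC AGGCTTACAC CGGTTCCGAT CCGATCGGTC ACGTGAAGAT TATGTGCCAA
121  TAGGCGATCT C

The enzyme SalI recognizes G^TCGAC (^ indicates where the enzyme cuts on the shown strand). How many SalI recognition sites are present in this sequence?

2

GTCGAC occurs starting at positions 19, 38.
SalI cuts at 2 sites.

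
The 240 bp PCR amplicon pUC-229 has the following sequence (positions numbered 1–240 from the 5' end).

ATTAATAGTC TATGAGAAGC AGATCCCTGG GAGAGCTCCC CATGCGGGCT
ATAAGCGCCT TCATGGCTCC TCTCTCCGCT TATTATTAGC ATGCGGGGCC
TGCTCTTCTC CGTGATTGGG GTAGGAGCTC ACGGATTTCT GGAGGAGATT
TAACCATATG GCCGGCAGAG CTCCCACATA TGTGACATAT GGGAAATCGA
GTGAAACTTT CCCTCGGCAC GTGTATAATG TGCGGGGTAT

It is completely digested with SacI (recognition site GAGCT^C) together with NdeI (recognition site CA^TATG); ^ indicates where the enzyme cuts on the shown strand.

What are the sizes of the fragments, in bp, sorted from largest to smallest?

92, 53, 37, 27, 16, 9, 6 bp

SacI sites (GAGCTC) start at positions 33, 125, 168.
SacI cuts after base 5 of each site (before the last base), so after positions 37, 129, 172.
NdeI sites (CATATG) start at positions 155, 177, 186.
NdeI cuts after base 2 of each site, so after positions 156, 178, 187.
Combined cut positions: 37, 129, 156, 172, 178, 187.
Linear molecule, 6 cuts → 7 fragments:
  1–37 → 37 bp
  38–129 → 92 bp
  130–156 → 27 bp
  157–172 → 16 bp
  173–178 → 6 bp
  179–187 → 9 bp
  188–240 → 53 bp
Sorted largest to smallest: 92, 53, 37, 27, 16, 9, 6 bp.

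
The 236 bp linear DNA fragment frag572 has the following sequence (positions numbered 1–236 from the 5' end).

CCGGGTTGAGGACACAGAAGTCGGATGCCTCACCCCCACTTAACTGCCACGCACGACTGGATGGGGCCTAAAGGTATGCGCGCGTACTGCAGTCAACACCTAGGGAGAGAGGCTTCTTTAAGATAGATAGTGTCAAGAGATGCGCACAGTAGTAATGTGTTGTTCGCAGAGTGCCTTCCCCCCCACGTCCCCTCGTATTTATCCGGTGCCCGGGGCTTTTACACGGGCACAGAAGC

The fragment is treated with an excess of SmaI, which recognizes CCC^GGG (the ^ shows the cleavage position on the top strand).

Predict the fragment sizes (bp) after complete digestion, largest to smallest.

The SmaI site (CCCGGG) starts at position 209.
SmaI cuts after base 3 of each site, so after position 211.
Linear molecule, 1 cut → 2 fragments:
  1–211 → 211 bp
  212–236 → 25 bp
Sorted largest to smallest: 211, 25 bp.

211, 25 bp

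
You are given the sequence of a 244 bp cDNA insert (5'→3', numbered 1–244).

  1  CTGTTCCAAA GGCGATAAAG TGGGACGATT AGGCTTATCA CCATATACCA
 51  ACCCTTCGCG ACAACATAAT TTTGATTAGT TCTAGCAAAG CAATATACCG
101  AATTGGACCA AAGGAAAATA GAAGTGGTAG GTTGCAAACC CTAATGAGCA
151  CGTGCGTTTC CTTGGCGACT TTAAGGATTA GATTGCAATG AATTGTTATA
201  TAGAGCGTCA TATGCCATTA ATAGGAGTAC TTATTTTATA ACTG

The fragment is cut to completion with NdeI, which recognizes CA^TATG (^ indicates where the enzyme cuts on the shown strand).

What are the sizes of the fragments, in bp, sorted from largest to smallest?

The NdeI site (CATATG) starts at position 209.
NdeI cuts after base 2 of each site, so after position 210.
Linear molecule, 1 cut → 2 fragments:
  1–210 → 210 bp
  211–244 → 34 bp
Sorted largest to smallest: 210, 34 bp.

210, 34 bp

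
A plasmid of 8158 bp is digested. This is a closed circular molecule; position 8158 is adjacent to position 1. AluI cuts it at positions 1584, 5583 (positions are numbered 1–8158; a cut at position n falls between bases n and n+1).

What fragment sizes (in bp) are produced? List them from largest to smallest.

Circular molecule, 2 cuts → 2 fragments:
  5583 − 1584 = 3999 bp
  wrap: 8158 − 5583 + 1584 = 4159 bp
Sorted largest to smallest: 4159, 3999 bp.

4159, 3999 bp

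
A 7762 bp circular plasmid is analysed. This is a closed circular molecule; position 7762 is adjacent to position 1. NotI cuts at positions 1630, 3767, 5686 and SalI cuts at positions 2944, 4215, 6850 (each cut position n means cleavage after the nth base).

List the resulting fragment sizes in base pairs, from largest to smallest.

Combined cut positions (sorted): 1630, 2944, 3767, 4215, 5686, 6850.
Circular molecule, 6 cuts → 6 fragments:
  2944 − 1630 = 1314 bp
  3767 − 2944 = 823 bp
  4215 − 3767 = 448 bp
  5686 − 4215 = 1471 bp
  6850 − 5686 = 1164 bp
  wrap: 7762 − 6850 + 1630 = 2542 bp
Sorted largest to smallest: 2542, 1471, 1314, 1164, 823, 448 bp.

2542, 1471, 1314, 1164, 823, 448 bp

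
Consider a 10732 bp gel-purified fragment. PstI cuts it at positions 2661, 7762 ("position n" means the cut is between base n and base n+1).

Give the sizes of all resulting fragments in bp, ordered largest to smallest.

Linear molecule, 2 cuts → 3 fragments:
  2661 − 0 = 2661 bp
  7762 − 2661 = 5101 bp
  10732 − 7762 = 2970 bp
Sorted largest to smallest: 5101, 2970, 2661 bp.

5101, 2970, 2661 bp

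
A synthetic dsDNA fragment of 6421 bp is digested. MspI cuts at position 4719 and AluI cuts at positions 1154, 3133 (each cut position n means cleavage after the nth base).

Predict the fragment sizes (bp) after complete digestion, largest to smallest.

Combined cut positions (sorted): 1154, 3133, 4719.
Linear molecule, 3 cuts → 4 fragments:
  1154 − 0 = 1154 bp
  3133 − 1154 = 1979 bp
  4719 − 3133 = 1586 bp
  6421 − 4719 = 1702 bp
Sorted largest to smallest: 1979, 1702, 1586, 1154 bp.

1979, 1702, 1586, 1154 bp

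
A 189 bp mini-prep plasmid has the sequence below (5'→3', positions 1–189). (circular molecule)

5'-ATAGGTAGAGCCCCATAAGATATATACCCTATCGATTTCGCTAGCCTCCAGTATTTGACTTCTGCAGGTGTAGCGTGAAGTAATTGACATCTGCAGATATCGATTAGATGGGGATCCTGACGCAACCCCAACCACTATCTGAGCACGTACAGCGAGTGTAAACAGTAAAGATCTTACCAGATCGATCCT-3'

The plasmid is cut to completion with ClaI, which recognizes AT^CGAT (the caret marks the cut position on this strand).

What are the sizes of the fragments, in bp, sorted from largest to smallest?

ClaI sites (ATCGAT) start at positions 31, 99, 181.
ClaI cuts after base 2 of each site, so after positions 32, 100, 182.
Circular molecule, 3 cuts → 3 fragments:
  33–100 → 68 bp
  101–182 → 82 bp
  183–189 then 1–32 → 7 + 32 = 39 bp
Sorted largest to smallest: 82, 68, 39 bp.

82, 68, 39 bp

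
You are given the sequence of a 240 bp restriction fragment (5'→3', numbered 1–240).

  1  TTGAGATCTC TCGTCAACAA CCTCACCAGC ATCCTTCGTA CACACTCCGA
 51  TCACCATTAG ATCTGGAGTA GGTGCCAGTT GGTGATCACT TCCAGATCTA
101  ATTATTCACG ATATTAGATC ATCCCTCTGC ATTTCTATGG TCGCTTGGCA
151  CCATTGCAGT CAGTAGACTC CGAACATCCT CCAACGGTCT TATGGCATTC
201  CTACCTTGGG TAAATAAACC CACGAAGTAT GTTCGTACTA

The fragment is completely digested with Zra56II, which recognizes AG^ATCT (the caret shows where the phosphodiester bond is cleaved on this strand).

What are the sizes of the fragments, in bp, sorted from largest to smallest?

Zra56II sites (AGATCT) start at positions 4, 59, 94.
Zra56II cuts after base 2 of each site, so after positions 5, 60, 95.
Linear molecule, 3 cuts → 4 fragments:
  1–5 → 5 bp
  6–60 → 55 bp
  61–95 → 35 bp
  96–240 → 145 bp
Sorted largest to smallest: 145, 55, 35, 5 bp.

145, 55, 35, 5 bp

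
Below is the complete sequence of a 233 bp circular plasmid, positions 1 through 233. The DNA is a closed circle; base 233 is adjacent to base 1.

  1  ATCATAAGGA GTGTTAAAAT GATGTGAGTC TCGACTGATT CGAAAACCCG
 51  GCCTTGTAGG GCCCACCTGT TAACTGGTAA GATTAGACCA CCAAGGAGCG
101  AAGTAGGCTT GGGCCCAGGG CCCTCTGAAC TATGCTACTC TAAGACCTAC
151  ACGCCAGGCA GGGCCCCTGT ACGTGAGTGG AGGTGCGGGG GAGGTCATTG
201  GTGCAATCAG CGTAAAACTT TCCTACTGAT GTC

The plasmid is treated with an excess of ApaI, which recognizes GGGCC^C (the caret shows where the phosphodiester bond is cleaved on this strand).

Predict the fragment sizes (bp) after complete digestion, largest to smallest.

131, 52, 43, 7 bp

ApaI sites (GGGCCC) start at positions 59, 111, 118, 161.
ApaI cuts after base 5 of each site (before the last base), so after positions 63, 115, 122, 165.
Circular molecule, 4 cuts → 4 fragments:
  64–115 → 52 bp
  116–122 → 7 bp
  123–165 → 43 bp
  166–233 then 1–63 → 68 + 63 = 131 bp
Sorted largest to smallest: 131, 52, 43, 7 bp.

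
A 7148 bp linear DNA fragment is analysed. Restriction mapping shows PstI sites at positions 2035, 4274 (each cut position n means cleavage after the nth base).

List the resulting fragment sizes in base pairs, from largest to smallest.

Linear molecule, 2 cuts → 3 fragments:
  2035 − 0 = 2035 bp
  4274 − 2035 = 2239 bp
  7148 − 4274 = 2874 bp
Sorted largest to smallest: 2874, 2239, 2035 bp.

2874, 2239, 2035 bp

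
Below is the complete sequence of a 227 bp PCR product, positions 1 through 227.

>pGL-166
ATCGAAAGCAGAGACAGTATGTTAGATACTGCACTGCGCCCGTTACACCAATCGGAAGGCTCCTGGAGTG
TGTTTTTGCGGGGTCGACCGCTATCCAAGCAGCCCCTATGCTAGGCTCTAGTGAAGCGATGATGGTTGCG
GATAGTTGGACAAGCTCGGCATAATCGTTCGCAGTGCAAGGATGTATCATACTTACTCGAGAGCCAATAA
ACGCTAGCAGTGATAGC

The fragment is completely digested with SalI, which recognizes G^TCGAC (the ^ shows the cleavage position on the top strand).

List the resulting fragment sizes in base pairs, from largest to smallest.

The SalI site (GTCGAC) starts at position 83.
SalI cuts after the first base of each site, so after position 83.
Linear molecule, 1 cut → 2 fragments:
  1–83 → 83 bp
  84–227 → 144 bp
Sorted largest to smallest: 144, 83 bp.

144, 83 bp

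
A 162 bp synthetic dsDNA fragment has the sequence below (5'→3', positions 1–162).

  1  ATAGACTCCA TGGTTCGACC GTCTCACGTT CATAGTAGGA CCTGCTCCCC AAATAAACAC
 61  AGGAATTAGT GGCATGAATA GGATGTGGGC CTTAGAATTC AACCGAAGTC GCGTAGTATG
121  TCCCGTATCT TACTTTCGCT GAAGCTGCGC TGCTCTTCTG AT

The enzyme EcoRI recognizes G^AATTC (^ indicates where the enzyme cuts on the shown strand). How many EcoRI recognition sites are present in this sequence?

1

GAATTC occurs starting at position 95.
EcoRI cuts at 1 site.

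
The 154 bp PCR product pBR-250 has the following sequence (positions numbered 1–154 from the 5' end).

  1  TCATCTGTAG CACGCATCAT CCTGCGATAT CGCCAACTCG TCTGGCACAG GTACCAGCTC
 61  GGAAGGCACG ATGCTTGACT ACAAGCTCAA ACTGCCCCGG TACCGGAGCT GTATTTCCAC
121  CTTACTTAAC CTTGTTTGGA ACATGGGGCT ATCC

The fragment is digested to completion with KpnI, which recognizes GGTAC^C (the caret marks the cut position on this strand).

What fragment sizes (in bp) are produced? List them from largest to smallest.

54, 51, 49 bp

KpnI sites (GGTACC) start at positions 50, 99.
KpnI cuts after base 5 of each site (before the last base), so after positions 54, 103.
Linear molecule, 2 cuts → 3 fragments:
  1–54 → 54 bp
  55–103 → 49 bp
  104–154 → 51 bp
Sorted largest to smallest: 54, 51, 49 bp.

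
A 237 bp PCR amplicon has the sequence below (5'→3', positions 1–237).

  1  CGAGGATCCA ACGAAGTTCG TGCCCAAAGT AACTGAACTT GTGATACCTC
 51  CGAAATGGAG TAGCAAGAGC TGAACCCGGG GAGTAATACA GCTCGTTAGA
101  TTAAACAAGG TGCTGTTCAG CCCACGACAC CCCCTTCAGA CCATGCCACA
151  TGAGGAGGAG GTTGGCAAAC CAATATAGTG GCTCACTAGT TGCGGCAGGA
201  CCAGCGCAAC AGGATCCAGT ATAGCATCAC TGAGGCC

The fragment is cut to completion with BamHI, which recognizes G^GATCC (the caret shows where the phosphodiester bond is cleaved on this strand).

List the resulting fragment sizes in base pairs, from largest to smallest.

BamHI sites (GGATCC) start at positions 4, 212.
BamHI cuts after the first base of each site, so after positions 4, 212.
Linear molecule, 2 cuts → 3 fragments:
  1–4 → 4 bp
  5–212 → 208 bp
  213–237 → 25 bp
Sorted largest to smallest: 208, 25, 4 bp.

208, 25, 4 bp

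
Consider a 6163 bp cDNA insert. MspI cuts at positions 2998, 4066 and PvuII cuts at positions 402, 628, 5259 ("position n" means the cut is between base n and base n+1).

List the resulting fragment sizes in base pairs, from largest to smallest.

2370, 1193, 1068, 904, 402, 226 bp

Combined cut positions (sorted): 402, 628, 2998, 4066, 5259.
Linear molecule, 5 cuts → 6 fragments:
  402 − 0 = 402 bp
  628 − 402 = 226 bp
  2998 − 628 = 2370 bp
  4066 − 2998 = 1068 bp
  5259 − 4066 = 1193 bp
  6163 − 5259 = 904 bp
Sorted largest to smallest: 2370, 1193, 1068, 904, 402, 226 bp.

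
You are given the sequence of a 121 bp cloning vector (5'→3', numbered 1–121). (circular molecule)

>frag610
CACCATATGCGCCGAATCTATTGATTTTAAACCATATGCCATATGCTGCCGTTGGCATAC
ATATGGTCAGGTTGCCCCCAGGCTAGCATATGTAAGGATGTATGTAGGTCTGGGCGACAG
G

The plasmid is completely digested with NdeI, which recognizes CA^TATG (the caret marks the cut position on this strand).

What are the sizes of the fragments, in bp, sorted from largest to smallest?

NdeI sites (CATATG) start at positions 4, 33, 40, 60, 87.
NdeI cuts after base 2 of each site, so after positions 5, 34, 41, 61, 88.
Circular molecule, 5 cuts → 5 fragments:
  6–34 → 29 bp
  35–41 → 7 bp
  42–61 → 20 bp
  62–88 → 27 bp
  89–121 then 1–5 → 33 + 5 = 38 bp
Sorted largest to smallest: 38, 29, 27, 20, 7 bp.

38, 29, 27, 20, 7 bp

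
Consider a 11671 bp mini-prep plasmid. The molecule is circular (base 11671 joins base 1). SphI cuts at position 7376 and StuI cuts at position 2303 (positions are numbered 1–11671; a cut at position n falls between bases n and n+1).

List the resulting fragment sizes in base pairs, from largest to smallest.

Combined cut positions (sorted): 2303, 7376.
Circular molecule, 2 cuts → 2 fragments:
  7376 − 2303 = 5073 bp
  wrap: 11671 − 7376 + 2303 = 6598 bp
Sorted largest to smallest: 6598, 5073 bp.

6598, 5073 bp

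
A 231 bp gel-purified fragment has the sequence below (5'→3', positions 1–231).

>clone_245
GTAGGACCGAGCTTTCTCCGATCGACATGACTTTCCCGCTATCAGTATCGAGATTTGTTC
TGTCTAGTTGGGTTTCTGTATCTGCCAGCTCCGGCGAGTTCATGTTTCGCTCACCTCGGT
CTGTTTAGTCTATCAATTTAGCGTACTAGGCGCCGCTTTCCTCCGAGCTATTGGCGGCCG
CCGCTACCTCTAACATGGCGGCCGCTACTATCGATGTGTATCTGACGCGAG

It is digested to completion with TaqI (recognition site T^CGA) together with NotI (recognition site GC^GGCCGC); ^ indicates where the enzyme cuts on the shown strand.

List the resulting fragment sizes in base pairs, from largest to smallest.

TaqI sites (TCGA) start at positions 22, 48, 211.
TaqI cuts after the first base of each site, so after positions 22, 48, 211.
NotI sites (GCGGCCGC) start at positions 174, 198.
NotI cuts after base 2 of each site, so after positions 175, 199.
Combined cut positions: 22, 48, 175, 199, 211.
Linear molecule, 5 cuts → 6 fragments:
  1–22 → 22 bp
  23–48 → 26 bp
  49–175 → 127 bp
  176–199 → 24 bp
  200–211 → 12 bp
  212–231 → 20 bp
Sorted largest to smallest: 127, 26, 24, 22, 20, 12 bp.

127, 26, 24, 22, 20, 12 bp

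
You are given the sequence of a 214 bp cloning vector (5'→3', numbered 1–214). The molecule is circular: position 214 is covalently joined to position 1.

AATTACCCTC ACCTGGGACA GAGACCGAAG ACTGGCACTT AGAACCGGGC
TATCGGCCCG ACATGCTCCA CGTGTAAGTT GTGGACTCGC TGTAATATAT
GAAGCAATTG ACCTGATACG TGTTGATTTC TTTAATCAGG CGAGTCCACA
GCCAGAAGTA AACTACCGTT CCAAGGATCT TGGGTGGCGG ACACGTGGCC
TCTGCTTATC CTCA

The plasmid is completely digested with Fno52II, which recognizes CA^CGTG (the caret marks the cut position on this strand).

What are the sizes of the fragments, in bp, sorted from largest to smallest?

123, 91 bp

Fno52II sites (CACGTG) start at positions 69, 192.
Fno52II cuts after base 2 of each site, so after positions 70, 193.
Circular molecule, 2 cuts → 2 fragments:
  71–193 → 123 bp
  194–214 then 1–70 → 21 + 70 = 91 bp
Sorted largest to smallest: 123, 91 bp.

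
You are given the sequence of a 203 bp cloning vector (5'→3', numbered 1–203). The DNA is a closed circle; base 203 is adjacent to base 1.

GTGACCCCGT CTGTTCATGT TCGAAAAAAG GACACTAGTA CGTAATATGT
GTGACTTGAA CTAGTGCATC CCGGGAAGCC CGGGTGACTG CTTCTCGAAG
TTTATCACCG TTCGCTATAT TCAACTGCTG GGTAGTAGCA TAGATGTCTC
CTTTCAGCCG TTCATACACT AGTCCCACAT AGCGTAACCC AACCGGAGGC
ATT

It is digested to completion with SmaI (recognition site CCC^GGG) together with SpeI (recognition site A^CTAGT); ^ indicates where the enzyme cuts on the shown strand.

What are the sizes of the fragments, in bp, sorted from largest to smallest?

SmaI sites (CCCGGG) start at positions 70, 79.
SmaI cuts after base 3 of each site, so after positions 72, 81.
SpeI sites (ACTAGT) start at positions 34, 60, 168.
SpeI cuts after the first base of each site, so after positions 34, 60, 168.
Combined cut positions: 34, 60, 72, 81, 168.
Circular molecule, 5 cuts → 5 fragments:
  35–60 → 26 bp
  61–72 → 12 bp
  73–81 → 9 bp
  82–168 → 87 bp
  169–203 then 1–34 → 35 + 34 = 69 bp
Sorted largest to smallest: 87, 69, 26, 12, 9 bp.

87, 69, 26, 12, 9 bp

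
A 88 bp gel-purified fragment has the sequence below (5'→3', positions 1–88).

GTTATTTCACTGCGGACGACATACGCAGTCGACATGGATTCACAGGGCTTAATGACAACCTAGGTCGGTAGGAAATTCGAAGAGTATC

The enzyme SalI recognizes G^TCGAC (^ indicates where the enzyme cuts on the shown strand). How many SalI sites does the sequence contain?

GTCGAC occurs starting at position 28.
SalI cuts at 1 site.

1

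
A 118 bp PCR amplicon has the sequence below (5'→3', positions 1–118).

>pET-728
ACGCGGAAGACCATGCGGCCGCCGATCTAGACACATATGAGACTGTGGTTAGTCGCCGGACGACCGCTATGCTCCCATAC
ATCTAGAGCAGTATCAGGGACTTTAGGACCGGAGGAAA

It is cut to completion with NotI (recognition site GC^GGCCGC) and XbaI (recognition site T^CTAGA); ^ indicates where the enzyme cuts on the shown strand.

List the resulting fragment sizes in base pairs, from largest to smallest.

The NotI site (GCGGCCGC) starts at position 15.
NotI cuts after base 2 of each site, so after position 16.
XbaI sites (TCTAGA) start at positions 26, 82.
XbaI cuts after the first base of each site, so after positions 26, 82.
Combined cut positions: 16, 26, 82.
Linear molecule, 3 cuts → 4 fragments:
  1–16 → 16 bp
  17–26 → 10 bp
  27–82 → 56 bp
  83–118 → 36 bp
Sorted largest to smallest: 56, 36, 16, 10 bp.

56, 36, 16, 10 bp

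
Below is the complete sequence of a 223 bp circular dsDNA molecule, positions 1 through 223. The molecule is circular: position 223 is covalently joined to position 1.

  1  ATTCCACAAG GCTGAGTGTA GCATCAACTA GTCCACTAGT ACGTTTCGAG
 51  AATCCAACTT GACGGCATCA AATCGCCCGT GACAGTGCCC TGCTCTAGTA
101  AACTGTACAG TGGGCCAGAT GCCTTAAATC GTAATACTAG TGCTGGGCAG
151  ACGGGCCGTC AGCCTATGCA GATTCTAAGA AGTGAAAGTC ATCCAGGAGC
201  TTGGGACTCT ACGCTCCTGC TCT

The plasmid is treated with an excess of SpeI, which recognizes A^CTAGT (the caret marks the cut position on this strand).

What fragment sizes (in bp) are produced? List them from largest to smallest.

SpeI sites (ACTAGT) start at positions 27, 35, 136.
SpeI cuts after the first base of each site, so after positions 27, 35, 136.
Circular molecule, 3 cuts → 3 fragments:
  28–35 → 8 bp
  36–136 → 101 bp
  137–223 then 1–27 → 87 + 27 = 114 bp
Sorted largest to smallest: 114, 101, 8 bp.

114, 101, 8 bp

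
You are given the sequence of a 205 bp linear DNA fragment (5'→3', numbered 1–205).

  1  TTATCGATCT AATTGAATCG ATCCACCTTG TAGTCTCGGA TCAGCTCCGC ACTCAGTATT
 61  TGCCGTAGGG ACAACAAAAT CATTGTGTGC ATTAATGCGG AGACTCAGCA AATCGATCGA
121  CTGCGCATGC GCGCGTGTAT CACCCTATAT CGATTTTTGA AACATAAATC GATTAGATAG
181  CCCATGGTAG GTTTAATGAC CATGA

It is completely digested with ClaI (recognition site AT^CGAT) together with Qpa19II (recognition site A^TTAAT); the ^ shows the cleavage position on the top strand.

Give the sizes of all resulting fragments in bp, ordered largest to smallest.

73, 37, 36, 22, 19, 14, 4 bp

ClaI sites (ATCGAT) start at positions 3, 17, 112, 149, 168.
ClaI cuts after base 2 of each site, so after positions 4, 18, 113, 150, 169.
The Qpa19II site (ATTAAT) starts at position 91.
Qpa19II cuts after the first base of each site, so after position 91.
Combined cut positions: 4, 18, 91, 113, 150, 169.
Linear molecule, 6 cuts → 7 fragments:
  1–4 → 4 bp
  5–18 → 14 bp
  19–91 → 73 bp
  92–113 → 22 bp
  114–150 → 37 bp
  151–169 → 19 bp
  170–205 → 36 bp
Sorted largest to smallest: 73, 37, 36, 22, 19, 14, 4 bp.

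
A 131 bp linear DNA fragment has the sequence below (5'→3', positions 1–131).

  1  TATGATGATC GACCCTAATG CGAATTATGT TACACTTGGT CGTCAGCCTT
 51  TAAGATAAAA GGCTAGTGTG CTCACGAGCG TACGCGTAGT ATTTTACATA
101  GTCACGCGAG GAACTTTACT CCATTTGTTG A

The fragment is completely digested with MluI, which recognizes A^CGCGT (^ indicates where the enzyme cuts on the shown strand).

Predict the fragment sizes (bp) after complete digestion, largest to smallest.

82, 49 bp

The MluI site (ACGCGT) starts at position 82.
MluI cuts after the first base of each site, so after position 82.
Linear molecule, 1 cut → 2 fragments:
  1–82 → 82 bp
  83–131 → 49 bp
Sorted largest to smallest: 82, 49 bp.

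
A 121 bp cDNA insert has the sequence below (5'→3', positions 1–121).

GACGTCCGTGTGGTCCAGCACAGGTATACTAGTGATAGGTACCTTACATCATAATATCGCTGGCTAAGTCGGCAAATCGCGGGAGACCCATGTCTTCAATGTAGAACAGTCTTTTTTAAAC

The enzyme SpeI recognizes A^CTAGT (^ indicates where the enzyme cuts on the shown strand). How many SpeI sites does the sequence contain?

1

ACTAGT occurs starting at position 28.
SpeI cuts at 1 site.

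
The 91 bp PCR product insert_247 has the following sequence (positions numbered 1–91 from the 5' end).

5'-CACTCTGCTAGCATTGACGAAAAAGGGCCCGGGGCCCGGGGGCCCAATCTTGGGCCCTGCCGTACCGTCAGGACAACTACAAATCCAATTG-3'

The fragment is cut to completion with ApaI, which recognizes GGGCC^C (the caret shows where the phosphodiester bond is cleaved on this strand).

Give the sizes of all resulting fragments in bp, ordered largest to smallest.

ApaI sites (GGGCCC) start at positions 25, 32, 40, 52.
ApaI cuts after base 5 of each site (before the last base), so after positions 29, 36, 44, 56.
Linear molecule, 4 cuts → 5 fragments:
  1–29 → 29 bp
  30–36 → 7 bp
  37–44 → 8 bp
  45–56 → 12 bp
  57–91 → 35 bp
Sorted largest to smallest: 35, 29, 12, 8, 7 bp.

35, 29, 12, 8, 7 bp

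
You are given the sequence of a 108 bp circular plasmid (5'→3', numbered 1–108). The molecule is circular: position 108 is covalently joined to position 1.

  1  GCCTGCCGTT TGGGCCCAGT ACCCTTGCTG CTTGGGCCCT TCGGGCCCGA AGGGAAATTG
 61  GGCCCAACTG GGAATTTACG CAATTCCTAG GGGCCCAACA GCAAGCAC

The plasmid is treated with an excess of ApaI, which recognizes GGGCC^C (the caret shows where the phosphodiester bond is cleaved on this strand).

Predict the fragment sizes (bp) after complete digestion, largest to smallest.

31, 29, 22, 17, 9 bp

ApaI sites (GGGCCC) start at positions 12, 34, 43, 60, 91.
ApaI cuts after base 5 of each site (before the last base), so after positions 16, 38, 47, 64, 95.
Circular molecule, 5 cuts → 5 fragments:
  17–38 → 22 bp
  39–47 → 9 bp
  48–64 → 17 bp
  65–95 → 31 bp
  96–108 then 1–16 → 13 + 16 = 29 bp
Sorted largest to smallest: 31, 29, 22, 17, 9 bp.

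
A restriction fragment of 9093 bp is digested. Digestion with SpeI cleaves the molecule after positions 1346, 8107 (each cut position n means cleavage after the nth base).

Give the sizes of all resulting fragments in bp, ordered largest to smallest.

Linear molecule, 2 cuts → 3 fragments:
  1346 − 0 = 1346 bp
  8107 − 1346 = 6761 bp
  9093 − 8107 = 986 bp
Sorted largest to smallest: 6761, 1346, 986 bp.

6761, 1346, 986 bp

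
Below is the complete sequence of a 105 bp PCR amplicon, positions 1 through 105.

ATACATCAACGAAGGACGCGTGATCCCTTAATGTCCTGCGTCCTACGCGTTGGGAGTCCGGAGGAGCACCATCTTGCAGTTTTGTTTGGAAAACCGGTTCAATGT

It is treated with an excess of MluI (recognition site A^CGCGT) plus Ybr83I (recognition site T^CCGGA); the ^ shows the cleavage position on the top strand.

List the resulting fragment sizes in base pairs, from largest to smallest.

MluI sites (ACGCGT) start at positions 16, 45.
MluI cuts after the first base of each site, so after positions 16, 45.
The Ybr83I site (TCCGGA) starts at position 57.
Ybr83I cuts after the first base of each site, so after position 57.
Combined cut positions: 16, 45, 57.
Linear molecule, 3 cuts → 4 fragments:
  1–16 → 16 bp
  17–45 → 29 bp
  46–57 → 12 bp
  58–105 → 48 bp
Sorted largest to smallest: 48, 29, 16, 12 bp.

48, 29, 16, 12 bp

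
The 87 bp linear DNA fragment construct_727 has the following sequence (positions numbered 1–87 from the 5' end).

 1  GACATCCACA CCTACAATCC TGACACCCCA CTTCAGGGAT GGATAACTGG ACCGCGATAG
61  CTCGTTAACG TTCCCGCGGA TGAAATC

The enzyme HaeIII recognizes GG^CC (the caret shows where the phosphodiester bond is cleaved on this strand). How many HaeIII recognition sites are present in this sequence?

No occurrence of GGCC is present in the sequence.
HaeIII does not cut: 0 sites.

0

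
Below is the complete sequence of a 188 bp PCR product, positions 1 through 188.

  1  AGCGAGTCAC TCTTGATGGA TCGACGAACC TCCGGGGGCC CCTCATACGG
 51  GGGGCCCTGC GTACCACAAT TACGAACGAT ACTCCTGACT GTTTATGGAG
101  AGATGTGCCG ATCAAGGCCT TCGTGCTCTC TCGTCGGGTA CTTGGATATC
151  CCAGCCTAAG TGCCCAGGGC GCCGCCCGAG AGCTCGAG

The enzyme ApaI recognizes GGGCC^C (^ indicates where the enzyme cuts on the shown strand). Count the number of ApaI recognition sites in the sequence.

GGGCCC occurs starting at positions 36, 52.
ApaI cuts at 2 sites.

2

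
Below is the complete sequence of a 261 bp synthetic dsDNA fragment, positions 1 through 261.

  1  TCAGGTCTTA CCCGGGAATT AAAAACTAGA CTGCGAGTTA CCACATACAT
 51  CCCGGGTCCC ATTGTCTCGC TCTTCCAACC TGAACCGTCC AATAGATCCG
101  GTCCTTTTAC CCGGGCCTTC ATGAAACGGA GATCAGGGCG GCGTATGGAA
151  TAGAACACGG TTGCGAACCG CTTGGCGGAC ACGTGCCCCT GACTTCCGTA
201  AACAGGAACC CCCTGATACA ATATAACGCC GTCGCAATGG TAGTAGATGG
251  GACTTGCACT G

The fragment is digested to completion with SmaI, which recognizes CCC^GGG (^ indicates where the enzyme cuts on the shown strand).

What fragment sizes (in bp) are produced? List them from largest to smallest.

149, 59, 40, 13 bp

SmaI sites (CCCGGG) start at positions 11, 51, 110.
SmaI cuts after base 3 of each site, so after positions 13, 53, 112.
Linear molecule, 3 cuts → 4 fragments:
  1–13 → 13 bp
  14–53 → 40 bp
  54–112 → 59 bp
  113–261 → 149 bp
Sorted largest to smallest: 149, 59, 40, 13 bp.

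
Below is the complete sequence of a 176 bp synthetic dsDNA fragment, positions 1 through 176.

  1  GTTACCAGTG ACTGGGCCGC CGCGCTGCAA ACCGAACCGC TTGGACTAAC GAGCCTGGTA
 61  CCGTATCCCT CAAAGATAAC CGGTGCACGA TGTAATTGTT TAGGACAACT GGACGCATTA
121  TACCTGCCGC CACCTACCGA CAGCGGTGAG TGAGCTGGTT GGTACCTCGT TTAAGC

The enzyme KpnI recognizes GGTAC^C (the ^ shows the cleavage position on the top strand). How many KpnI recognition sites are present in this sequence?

GGTACC occurs starting at positions 57, 161.
KpnI cuts at 2 sites.

2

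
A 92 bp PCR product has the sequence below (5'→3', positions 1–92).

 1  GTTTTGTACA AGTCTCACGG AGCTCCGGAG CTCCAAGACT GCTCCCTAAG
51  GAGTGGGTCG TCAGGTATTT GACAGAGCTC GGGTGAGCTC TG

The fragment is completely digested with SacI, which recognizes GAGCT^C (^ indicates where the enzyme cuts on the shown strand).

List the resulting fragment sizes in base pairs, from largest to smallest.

47, 24, 10, 8, 3 bp

SacI sites (GAGCTC) start at positions 20, 28, 75, 85.
SacI cuts after base 5 of each site (before the last base), so after positions 24, 32, 79, 89.
Linear molecule, 4 cuts → 5 fragments:
  1–24 → 24 bp
  25–32 → 8 bp
  33–79 → 47 bp
  80–89 → 10 bp
  90–92 → 3 bp
Sorted largest to smallest: 47, 24, 10, 8, 3 bp.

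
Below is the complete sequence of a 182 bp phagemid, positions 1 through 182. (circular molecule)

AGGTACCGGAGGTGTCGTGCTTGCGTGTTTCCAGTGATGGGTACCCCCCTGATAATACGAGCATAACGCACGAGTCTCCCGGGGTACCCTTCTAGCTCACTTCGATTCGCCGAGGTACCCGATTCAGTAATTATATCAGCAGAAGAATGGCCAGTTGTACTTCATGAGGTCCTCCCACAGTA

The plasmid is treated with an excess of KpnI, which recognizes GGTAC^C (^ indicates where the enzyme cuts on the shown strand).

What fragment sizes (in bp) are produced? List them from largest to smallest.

KpnI sites (GGTACC) start at positions 2, 40, 83, 114.
KpnI cuts after base 5 of each site (before the last base), so after positions 6, 44, 87, 118.
Circular molecule, 4 cuts → 4 fragments:
  7–44 → 38 bp
  45–87 → 43 bp
  88–118 → 31 bp
  119–182 then 1–6 → 64 + 6 = 70 bp
Sorted largest to smallest: 70, 43, 38, 31 bp.

70, 43, 38, 31 bp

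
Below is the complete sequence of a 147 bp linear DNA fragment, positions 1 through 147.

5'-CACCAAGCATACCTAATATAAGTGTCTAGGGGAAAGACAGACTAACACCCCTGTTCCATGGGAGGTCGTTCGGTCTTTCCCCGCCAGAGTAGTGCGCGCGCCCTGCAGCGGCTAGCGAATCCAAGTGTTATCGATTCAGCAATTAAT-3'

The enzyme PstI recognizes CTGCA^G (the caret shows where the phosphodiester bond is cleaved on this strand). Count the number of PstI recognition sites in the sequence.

1

CTGCAG occurs starting at position 103.
PstI cuts at 1 site.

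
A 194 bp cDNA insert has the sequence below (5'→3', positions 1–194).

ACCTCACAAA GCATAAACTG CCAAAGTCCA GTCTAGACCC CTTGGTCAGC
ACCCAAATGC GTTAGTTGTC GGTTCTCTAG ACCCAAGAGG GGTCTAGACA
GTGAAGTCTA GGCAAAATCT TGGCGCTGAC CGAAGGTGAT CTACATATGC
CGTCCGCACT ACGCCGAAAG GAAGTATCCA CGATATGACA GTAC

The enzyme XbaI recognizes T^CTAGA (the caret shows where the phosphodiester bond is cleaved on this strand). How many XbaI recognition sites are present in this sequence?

TCTAGA occurs starting at positions 32, 76, 93.
XbaI cuts at 3 sites.

3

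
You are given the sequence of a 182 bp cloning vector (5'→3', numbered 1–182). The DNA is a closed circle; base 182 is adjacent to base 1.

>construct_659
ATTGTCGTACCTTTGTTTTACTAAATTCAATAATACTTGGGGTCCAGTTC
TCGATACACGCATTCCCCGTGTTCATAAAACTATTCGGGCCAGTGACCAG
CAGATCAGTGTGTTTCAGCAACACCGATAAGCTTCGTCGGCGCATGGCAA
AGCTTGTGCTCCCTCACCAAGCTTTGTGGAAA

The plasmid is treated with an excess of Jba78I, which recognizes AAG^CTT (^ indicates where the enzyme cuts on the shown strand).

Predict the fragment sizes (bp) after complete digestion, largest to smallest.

142, 21, 19 bp

Jba78I sites (AAGCTT) start at positions 129, 150, 169.
Jba78I cuts after base 3 of each site, so after positions 131, 152, 171.
Circular molecule, 3 cuts → 3 fragments:
  132–152 → 21 bp
  153–171 → 19 bp
  172–182 then 1–131 → 11 + 131 = 142 bp
Sorted largest to smallest: 142, 21, 19 bp.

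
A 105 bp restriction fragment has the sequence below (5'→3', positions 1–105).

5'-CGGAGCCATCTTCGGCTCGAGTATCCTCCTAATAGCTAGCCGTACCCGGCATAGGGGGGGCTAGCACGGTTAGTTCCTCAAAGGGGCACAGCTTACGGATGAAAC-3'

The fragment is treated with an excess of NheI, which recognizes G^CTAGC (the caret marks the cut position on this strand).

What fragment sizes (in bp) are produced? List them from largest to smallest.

NheI sites (GCTAGC) start at positions 35, 60.
NheI cuts after the first base of each site, so after positions 35, 60.
Linear molecule, 2 cuts → 3 fragments:
  1–35 → 35 bp
  36–60 → 25 bp
  61–105 → 45 bp
Sorted largest to smallest: 45, 35, 25 bp.

45, 35, 25 bp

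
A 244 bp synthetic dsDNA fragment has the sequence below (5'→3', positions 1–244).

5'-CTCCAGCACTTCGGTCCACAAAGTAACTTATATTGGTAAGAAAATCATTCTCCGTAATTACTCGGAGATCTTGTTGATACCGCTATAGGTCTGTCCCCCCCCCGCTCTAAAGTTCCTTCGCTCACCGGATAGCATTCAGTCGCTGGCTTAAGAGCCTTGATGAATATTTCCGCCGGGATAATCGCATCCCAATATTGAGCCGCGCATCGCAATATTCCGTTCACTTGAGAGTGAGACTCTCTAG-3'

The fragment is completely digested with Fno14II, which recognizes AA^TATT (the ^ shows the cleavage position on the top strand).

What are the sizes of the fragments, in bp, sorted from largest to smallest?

164, 32, 28, 20 bp

Fno14II sites (AATATT) start at positions 163, 191, 211.
Fno14II cuts after base 2 of each site, so after positions 164, 192, 212.
Linear molecule, 3 cuts → 4 fragments:
  1–164 → 164 bp
  165–192 → 28 bp
  193–212 → 20 bp
  213–244 → 32 bp
Sorted largest to smallest: 164, 32, 28, 20 bp.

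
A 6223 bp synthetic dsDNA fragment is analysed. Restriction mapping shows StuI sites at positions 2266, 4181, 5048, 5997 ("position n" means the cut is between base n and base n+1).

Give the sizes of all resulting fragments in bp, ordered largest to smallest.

2266, 1915, 949, 867, 226 bp

Linear molecule, 4 cuts → 5 fragments:
  2266 − 0 = 2266 bp
  4181 − 2266 = 1915 bp
  5048 − 4181 = 867 bp
  5997 − 5048 = 949 bp
  6223 − 5997 = 226 bp
Sorted largest to smallest: 2266, 1915, 949, 867, 226 bp.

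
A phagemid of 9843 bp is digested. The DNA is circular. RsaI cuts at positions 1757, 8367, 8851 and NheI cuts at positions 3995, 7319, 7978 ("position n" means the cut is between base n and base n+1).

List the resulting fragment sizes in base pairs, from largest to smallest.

Combined cut positions (sorted): 1757, 3995, 7319, 7978, 8367, 8851.
Circular molecule, 6 cuts → 6 fragments:
  3995 − 1757 = 2238 bp
  7319 − 3995 = 3324 bp
  7978 − 7319 = 659 bp
  8367 − 7978 = 389 bp
  8851 − 8367 = 484 bp
  wrap: 9843 − 8851 + 1757 = 2749 bp
Sorted largest to smallest: 3324, 2749, 2238, 659, 484, 389 bp.

3324, 2749, 2238, 659, 484, 389 bp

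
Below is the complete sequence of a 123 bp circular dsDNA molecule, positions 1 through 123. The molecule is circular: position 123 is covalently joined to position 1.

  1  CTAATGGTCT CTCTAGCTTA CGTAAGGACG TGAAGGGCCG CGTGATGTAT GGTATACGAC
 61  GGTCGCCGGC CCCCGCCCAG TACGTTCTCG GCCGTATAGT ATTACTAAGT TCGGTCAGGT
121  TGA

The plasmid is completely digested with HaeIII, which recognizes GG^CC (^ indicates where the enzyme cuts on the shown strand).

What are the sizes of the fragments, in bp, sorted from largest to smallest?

HaeIII sites (GGCC) start at positions 36, 68, 90.
HaeIII cuts after base 2 of each site, so after positions 37, 69, 91.
Circular molecule, 3 cuts → 3 fragments:
  38–69 → 32 bp
  70–91 → 22 bp
  92–123 then 1–37 → 32 + 37 = 69 bp
Sorted largest to smallest: 69, 32, 22 bp.

69, 32, 22 bp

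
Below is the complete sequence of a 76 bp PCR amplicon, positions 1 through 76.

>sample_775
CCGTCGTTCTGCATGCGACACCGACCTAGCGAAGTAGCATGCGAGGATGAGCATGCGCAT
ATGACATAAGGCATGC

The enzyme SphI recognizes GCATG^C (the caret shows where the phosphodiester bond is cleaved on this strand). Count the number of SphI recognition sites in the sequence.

GCATGC occurs starting at positions 11, 37, 51, 71.
SphI cuts at 4 sites.

4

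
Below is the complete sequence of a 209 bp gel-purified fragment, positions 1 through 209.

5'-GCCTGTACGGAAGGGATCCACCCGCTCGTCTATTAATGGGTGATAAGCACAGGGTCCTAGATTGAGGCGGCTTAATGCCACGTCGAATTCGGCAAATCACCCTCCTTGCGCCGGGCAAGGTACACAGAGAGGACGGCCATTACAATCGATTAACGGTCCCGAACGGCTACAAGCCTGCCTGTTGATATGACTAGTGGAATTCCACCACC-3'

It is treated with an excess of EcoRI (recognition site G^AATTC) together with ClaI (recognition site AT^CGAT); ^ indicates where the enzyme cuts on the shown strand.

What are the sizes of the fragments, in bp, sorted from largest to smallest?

EcoRI sites (GAATTC) start at positions 85, 197.
EcoRI cuts after the first base of each site, so after positions 85, 197.
The ClaI site (ATCGAT) starts at position 145.
ClaI cuts after base 2 of each site, so after position 146.
Combined cut positions: 85, 146, 197.
Linear molecule, 3 cuts → 4 fragments:
  1–85 → 85 bp
  86–146 → 61 bp
  147–197 → 51 bp
  198–209 → 12 bp
Sorted largest to smallest: 85, 61, 51, 12 bp.

85, 61, 51, 12 bp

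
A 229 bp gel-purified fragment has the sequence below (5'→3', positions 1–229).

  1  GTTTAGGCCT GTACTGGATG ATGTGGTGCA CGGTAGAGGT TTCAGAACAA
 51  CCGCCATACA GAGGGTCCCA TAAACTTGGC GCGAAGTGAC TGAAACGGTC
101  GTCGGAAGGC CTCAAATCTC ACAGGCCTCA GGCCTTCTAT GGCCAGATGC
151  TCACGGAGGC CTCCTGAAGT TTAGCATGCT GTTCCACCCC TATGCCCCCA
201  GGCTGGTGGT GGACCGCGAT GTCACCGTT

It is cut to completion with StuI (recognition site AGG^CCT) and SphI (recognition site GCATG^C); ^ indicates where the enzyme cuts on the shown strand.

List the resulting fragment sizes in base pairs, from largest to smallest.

StuI sites (AGGCCT) start at positions 5, 107, 123, 130, 157.
StuI cuts after base 3 of each site, so after positions 7, 109, 125, 132, 159.
The SphI site (GCATGC) starts at position 174.
SphI cuts after base 5 of each site (before the last base), so after position 178.
Combined cut positions: 7, 109, 125, 132, 159, 178.
Linear molecule, 6 cuts → 7 fragments:
  1–7 → 7 bp
  8–109 → 102 bp
  110–125 → 16 bp
  126–132 → 7 bp
  133–159 → 27 bp
  160–178 → 19 bp
  179–229 → 51 bp
Sorted largest to smallest: 102, 51, 27, 19, 16, 7, 7 bp.

102, 51, 27, 19, 16, 7, 7 bp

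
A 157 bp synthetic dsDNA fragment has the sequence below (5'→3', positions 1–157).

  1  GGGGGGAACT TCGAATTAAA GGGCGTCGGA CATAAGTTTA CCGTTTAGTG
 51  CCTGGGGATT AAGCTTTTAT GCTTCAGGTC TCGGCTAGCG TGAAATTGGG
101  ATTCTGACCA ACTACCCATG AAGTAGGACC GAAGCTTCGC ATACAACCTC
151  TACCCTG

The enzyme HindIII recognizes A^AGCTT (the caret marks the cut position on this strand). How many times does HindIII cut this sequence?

AAGCTT occurs starting at positions 61, 132.
HindIII cuts at 2 sites.

2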